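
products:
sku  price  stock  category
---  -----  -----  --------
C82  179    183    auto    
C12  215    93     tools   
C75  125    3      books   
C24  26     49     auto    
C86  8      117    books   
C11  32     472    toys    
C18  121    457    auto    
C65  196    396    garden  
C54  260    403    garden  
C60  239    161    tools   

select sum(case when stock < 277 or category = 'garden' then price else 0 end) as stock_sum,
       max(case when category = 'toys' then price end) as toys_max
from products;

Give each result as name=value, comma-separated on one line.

[stock_sum: stock < 277 or category = 'garden']
sku=C82: ✓ → 179
sku=C12: ✓ → 215
sku=C75: ✓ → 125
sku=C24: ✓ → 26
sku=C86: ✓ → 8
sku=C11: ✗
sku=C18: ✗
sku=C65: ✓ → 196
sku=C54: ✓ → 260
sku=C60: ✓ → 239
stock_sum = 179 + 215 + 125 + 26 + 8 + 196 + 260 + 239 = 1248
—
[toys_max: category = 'toys']
sku=C82: ✗
sku=C12: ✗
sku=C75: ✗
sku=C24: ✗
sku=C86: ✗
sku=C11: ✓ → 32
sku=C18: ✗
sku=C65: ✗
sku=C54: ✗
sku=C60: ✗
toys_max = MAX(32) = 32

stock_sum=1248, toys_max=32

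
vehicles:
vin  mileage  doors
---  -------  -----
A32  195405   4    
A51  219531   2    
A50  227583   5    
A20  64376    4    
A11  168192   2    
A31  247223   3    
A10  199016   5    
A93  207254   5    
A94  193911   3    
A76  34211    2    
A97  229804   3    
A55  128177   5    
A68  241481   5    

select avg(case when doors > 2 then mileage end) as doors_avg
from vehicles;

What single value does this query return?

vin=A32: ✓ → 195405
vin=A51: ✗
vin=A50: ✓ → 227583
vin=A20: ✓ → 64376
vin=A11: ✗
vin=A31: ✓ → 247223
vin=A10: ✓ → 199016
vin=A93: ✓ → 207254
vin=A94: ✓ → 193911
vin=A76: ✗
vin=A97: ✓ → 229804
vin=A55: ✓ → 128177
vin=A68: ✓ → 241481
doors_avg = (195405 + 227583 + 64376 + 247223 + 199016 + 207254 + 193911 + 229804 + 128177 + 241481) / 10 = 193423

193423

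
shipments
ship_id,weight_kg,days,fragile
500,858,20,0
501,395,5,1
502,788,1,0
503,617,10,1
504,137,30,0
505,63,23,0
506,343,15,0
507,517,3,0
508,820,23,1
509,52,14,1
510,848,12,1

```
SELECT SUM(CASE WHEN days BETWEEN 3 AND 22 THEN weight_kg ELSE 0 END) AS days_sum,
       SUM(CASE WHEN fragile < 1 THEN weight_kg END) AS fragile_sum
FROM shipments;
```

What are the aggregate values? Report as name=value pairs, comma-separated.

[days_sum: days BETWEEN 3 AND 22]
ship_id=500: ✓ → 858
ship_id=501: ✓ → 395
ship_id=502: ✗
ship_id=503: ✓ → 617
ship_id=504: ✗
ship_id=505: ✗
ship_id=506: ✓ → 343
ship_id=507: ✓ → 517
ship_id=508: ✗
ship_id=509: ✓ → 52
ship_id=510: ✓ → 848
days_sum = 858 + 395 + 617 + 343 + 517 + 52 + 848 = 3630
—
[fragile_sum: fragile < 1]
ship_id=500: ✓ → 858
ship_id=501: ✗
ship_id=502: ✓ → 788
ship_id=503: ✗
ship_id=504: ✓ → 137
ship_id=505: ✓ → 63
ship_id=506: ✓ → 343
ship_id=507: ✓ → 517
ship_id=508: ✗
ship_id=509: ✗
ship_id=510: ✗
fragile_sum = 858 + 788 + 137 + 63 + 343 + 517 = 2706

days_sum=3630, fragile_sum=2706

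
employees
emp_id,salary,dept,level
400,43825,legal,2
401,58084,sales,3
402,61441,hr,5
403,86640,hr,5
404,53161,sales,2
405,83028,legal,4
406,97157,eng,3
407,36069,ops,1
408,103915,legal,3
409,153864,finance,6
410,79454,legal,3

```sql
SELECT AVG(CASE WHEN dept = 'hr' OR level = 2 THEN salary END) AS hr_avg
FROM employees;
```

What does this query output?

emp_id=400: ✓ → 43825
emp_id=401: ✗
emp_id=402: ✓ → 61441
emp_id=403: ✓ → 86640
emp_id=404: ✓ → 53161
emp_id=405: ✗
emp_id=406: ✗
emp_id=407: ✗
emp_id=408: ✗
emp_id=409: ✗
emp_id=410: ✗
hr_avg = (43825 + 61441 + 86640 + 53161) / 4 = 61266.75

61266.75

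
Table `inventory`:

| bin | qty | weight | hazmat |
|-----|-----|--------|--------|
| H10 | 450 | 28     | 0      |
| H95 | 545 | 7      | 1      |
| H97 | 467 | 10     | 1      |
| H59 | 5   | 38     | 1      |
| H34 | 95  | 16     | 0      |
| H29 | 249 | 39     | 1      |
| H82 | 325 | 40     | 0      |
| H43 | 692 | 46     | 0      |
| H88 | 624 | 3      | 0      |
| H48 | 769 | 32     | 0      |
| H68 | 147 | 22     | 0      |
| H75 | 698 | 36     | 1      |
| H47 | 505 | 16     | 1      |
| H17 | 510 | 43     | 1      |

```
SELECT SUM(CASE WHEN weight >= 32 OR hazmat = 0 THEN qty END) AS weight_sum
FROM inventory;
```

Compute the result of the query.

4564

bin=H10: ✓ → 450
bin=H95: ✗
bin=H97: ✗
bin=H59: ✓ → 5
bin=H34: ✓ → 95
bin=H29: ✓ → 249
bin=H82: ✓ → 325
bin=H43: ✓ → 692
bin=H88: ✓ → 624
bin=H48: ✓ → 769
bin=H68: ✓ → 147
bin=H75: ✓ → 698
bin=H47: ✗
bin=H17: ✓ → 510
weight_sum = 450 + 5 + 95 + 249 + 325 + 692 + 624 + 769 + 147 + 698 + 510 = 4564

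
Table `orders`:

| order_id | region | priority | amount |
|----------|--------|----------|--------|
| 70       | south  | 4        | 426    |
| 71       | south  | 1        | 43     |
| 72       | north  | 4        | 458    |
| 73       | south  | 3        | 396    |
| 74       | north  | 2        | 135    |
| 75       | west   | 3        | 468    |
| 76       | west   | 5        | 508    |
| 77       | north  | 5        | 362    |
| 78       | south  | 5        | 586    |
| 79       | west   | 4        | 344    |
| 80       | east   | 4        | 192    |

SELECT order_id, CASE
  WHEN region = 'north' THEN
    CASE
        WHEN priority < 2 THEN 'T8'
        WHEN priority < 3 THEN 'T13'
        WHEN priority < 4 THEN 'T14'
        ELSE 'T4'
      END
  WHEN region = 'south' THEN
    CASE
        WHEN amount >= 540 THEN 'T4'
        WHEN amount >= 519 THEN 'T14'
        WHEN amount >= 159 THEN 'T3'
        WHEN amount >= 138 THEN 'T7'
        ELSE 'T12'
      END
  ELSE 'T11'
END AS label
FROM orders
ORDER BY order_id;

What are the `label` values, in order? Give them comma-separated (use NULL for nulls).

T3, T12, T4, T3, T13, T11, T11, T4, T4, T11, T11

order_id=70: region='south' → inner[amount >= 159] → T3
order_id=71: region='south' → inner[ELSE] → T12
order_id=72: region='north' → inner[ELSE] → T4
order_id=73: region='south' → inner[amount >= 159] → T3
order_id=74: region='north' → inner[priority < 3] → T13
order_id=75: region='west' → outer ELSE → T11
order_id=76: region='west' → outer ELSE → T11
order_id=77: region='north' → inner[ELSE] → T4
order_id=78: region='south' → inner[amount >= 540] → T4
order_id=79: region='west' → outer ELSE → T11
order_id=80: region='east' → outer ELSE → T11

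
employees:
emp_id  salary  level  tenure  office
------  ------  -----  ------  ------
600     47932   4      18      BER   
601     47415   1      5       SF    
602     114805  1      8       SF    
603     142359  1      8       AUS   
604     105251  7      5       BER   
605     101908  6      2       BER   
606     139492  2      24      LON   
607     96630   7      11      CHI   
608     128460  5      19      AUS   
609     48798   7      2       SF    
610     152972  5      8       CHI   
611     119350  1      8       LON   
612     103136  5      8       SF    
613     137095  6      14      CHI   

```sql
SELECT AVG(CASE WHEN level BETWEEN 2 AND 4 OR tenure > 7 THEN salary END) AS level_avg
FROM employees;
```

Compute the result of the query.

118223.1

emp_id=600: ✓ → 47932
emp_id=601: ✗
emp_id=602: ✓ → 114805
emp_id=603: ✓ → 142359
emp_id=604: ✗
emp_id=605: ✗
emp_id=606: ✓ → 139492
emp_id=607: ✓ → 96630
emp_id=608: ✓ → 128460
emp_id=609: ✗
emp_id=610: ✓ → 152972
emp_id=611: ✓ → 119350
emp_id=612: ✓ → 103136
emp_id=613: ✓ → 137095
level_avg = (47932 + 114805 + 142359 + 139492 + 96630 + 128460 + 152972 + 119350 + 103136 + 137095) / 10 = 118223.1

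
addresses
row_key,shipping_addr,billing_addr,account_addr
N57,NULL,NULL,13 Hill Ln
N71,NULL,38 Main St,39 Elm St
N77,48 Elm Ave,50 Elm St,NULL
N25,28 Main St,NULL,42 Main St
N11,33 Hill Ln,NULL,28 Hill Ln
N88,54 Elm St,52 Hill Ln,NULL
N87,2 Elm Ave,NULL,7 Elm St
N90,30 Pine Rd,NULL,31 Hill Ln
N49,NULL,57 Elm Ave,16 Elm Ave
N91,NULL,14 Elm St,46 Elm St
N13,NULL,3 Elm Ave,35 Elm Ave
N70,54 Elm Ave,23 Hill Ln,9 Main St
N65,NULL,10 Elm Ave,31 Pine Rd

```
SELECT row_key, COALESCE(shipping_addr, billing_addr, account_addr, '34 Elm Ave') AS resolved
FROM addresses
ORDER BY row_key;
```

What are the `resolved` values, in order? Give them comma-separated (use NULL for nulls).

row_key=N11: shipping_addr=33 Hill Ln → 33 Hill Ln
row_key=N13: shipping_addr=NULL, billing_addr=3 Elm Ave → 3 Elm Ave
row_key=N25: shipping_addr=28 Main St → 28 Main St
row_key=N49: shipping_addr=NULL, billing_addr=57 Elm Ave → 57 Elm Ave
row_key=N57: shipping_addr=NULL, billing_addr=NULL, account_addr=13 Hill Ln → 13 Hill Ln
row_key=N65: shipping_addr=NULL, billing_addr=10 Elm Ave → 10 Elm Ave
row_key=N70: shipping_addr=54 Elm Ave → 54 Elm Ave
row_key=N71: shipping_addr=NULL, billing_addr=38 Main St → 38 Main St
row_key=N77: shipping_addr=48 Elm Ave → 48 Elm Ave
row_key=N87: shipping_addr=2 Elm Ave → 2 Elm Ave
row_key=N88: shipping_addr=54 Elm St → 54 Elm St
row_key=N90: shipping_addr=30 Pine Rd → 30 Pine Rd
row_key=N91: shipping_addr=NULL, billing_addr=14 Elm St → 14 Elm St

33 Hill Ln, 3 Elm Ave, 28 Main St, 57 Elm Ave, 13 Hill Ln, 10 Elm Ave, 54 Elm Ave, 38 Main St, 48 Elm Ave, 2 Elm Ave, 54 Elm St, 30 Pine Rd, 14 Elm St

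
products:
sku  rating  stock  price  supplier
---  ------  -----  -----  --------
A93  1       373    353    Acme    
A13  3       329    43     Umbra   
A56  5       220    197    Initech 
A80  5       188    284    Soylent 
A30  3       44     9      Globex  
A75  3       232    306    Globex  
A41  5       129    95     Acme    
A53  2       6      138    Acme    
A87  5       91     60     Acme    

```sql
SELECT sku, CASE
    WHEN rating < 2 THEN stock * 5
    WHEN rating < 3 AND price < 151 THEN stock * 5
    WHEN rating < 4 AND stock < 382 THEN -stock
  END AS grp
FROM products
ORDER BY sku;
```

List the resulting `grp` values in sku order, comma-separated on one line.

-329, -44, NULL, 30, NULL, -232, NULL, NULL, 1865

sku=A13: rating < 4 AND stock < 382 → -329
sku=A30: rating < 4 AND stock < 382 → -44
sku=A41: (no match → NULL) → NULL
sku=A53: rating < 3 AND price < 151 → 30
sku=A56: (no match → NULL) → NULL
sku=A75: rating < 4 AND stock < 382 → -232
sku=A80: (no match → NULL) → NULL
sku=A87: (no match → NULL) → NULL
sku=A93: rating < 2 → 1865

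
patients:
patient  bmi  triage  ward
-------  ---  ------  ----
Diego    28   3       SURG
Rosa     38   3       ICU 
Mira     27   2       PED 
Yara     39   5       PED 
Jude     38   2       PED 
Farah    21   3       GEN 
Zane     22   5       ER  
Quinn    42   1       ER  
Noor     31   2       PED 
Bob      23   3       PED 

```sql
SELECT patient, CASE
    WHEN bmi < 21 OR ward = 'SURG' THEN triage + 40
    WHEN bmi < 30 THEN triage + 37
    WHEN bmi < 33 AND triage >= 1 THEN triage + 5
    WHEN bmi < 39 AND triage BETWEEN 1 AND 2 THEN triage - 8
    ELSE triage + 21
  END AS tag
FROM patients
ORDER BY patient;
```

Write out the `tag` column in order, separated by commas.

patient=Bob: bmi < 30 → 40
patient=Diego: bmi < 21 OR ward = 'SURG' → 43
patient=Farah: bmi < 30 → 40
patient=Jude: bmi < 39 AND triage BETWEEN 1 AND 2 → -6
patient=Mira: bmi < 30 → 39
patient=Noor: bmi < 33 AND triage >= 1 → 7
patient=Quinn: ELSE → 22
patient=Rosa: ELSE → 24
patient=Yara: ELSE → 26
patient=Zane: bmi < 30 → 42

40, 43, 40, -6, 39, 7, 22, 24, 26, 42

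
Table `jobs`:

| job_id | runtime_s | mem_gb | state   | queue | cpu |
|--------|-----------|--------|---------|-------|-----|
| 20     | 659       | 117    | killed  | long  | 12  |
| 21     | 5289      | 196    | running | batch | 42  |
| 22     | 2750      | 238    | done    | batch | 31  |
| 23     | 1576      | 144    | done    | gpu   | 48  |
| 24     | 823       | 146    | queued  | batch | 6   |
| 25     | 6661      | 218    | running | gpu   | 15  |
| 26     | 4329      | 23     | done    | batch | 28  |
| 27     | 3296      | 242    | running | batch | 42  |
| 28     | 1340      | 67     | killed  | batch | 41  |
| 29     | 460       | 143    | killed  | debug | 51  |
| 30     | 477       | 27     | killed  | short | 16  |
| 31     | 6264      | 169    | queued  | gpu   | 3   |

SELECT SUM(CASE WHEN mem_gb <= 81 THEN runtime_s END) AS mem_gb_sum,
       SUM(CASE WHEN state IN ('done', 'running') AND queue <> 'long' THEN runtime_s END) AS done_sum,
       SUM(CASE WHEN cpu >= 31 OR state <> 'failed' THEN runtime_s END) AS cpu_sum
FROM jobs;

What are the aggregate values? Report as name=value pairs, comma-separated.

mem_gb_sum=6146, done_sum=23901, cpu_sum=33924

[mem_gb_sum: mem_gb <= 81]
job_id=20: ✗
job_id=21: ✗
job_id=22: ✗
job_id=23: ✗
job_id=24: ✗
job_id=25: ✗
job_id=26: ✓ → 4329
job_id=27: ✗
job_id=28: ✓ → 1340
job_id=29: ✗
job_id=30: ✓ → 477
job_id=31: ✗
mem_gb_sum = 4329 + 1340 + 477 = 6146
—
[done_sum: state IN ('done', 'running') AND queue <> 'long']
job_id=20: ✗
job_id=21: ✓ → 5289
job_id=22: ✓ → 2750
job_id=23: ✓ → 1576
job_id=24: ✗
job_id=25: ✓ → 6661
job_id=26: ✓ → 4329
job_id=27: ✓ → 3296
job_id=28: ✗
job_id=29: ✗
job_id=30: ✗
job_id=31: ✗
done_sum = 5289 + 2750 + 1576 + 6661 + 4329 + 3296 = 23901
—
[cpu_sum: cpu >= 31 OR state <> 'failed']
job_id=20: ✓ → 659
job_id=21: ✓ → 5289
job_id=22: ✓ → 2750
job_id=23: ✓ → 1576
job_id=24: ✓ → 823
job_id=25: ✓ → 6661
job_id=26: ✓ → 4329
job_id=27: ✓ → 3296
job_id=28: ✓ → 1340
job_id=29: ✓ → 460
job_id=30: ✓ → 477
job_id=31: ✓ → 6264
cpu_sum = 659 + 5289 + 2750 + 1576 + 823 + 6661 + 4329 + 3296 + 1340 + 460 + 477 + 6264 = 33924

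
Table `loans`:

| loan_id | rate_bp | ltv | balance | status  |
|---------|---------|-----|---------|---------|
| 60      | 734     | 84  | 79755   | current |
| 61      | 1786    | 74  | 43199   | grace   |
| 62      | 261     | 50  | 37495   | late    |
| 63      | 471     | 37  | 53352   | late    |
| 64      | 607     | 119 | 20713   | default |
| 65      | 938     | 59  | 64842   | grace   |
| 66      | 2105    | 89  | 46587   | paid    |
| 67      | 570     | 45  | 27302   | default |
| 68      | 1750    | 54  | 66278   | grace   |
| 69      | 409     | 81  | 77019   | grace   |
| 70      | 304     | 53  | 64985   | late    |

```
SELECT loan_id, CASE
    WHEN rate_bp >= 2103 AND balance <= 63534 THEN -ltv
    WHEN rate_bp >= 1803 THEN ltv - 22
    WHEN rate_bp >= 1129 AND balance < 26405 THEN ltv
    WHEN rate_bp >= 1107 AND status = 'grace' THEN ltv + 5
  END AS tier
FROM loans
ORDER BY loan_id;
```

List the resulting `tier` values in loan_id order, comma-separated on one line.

loan_id=60: (no match → NULL) → NULL
loan_id=61: rate_bp >= 1107 AND status = 'grace' → 79
loan_id=62: (no match → NULL) → NULL
loan_id=63: (no match → NULL) → NULL
loan_id=64: (no match → NULL) → NULL
loan_id=65: (no match → NULL) → NULL
loan_id=66: rate_bp >= 2103 AND balance <= 63534 → -89
loan_id=67: (no match → NULL) → NULL
loan_id=68: rate_bp >= 1107 AND status = 'grace' → 59
loan_id=69: (no match → NULL) → NULL
loan_id=70: (no match → NULL) → NULL

NULL, 79, NULL, NULL, NULL, NULL, -89, NULL, 59, NULL, NULL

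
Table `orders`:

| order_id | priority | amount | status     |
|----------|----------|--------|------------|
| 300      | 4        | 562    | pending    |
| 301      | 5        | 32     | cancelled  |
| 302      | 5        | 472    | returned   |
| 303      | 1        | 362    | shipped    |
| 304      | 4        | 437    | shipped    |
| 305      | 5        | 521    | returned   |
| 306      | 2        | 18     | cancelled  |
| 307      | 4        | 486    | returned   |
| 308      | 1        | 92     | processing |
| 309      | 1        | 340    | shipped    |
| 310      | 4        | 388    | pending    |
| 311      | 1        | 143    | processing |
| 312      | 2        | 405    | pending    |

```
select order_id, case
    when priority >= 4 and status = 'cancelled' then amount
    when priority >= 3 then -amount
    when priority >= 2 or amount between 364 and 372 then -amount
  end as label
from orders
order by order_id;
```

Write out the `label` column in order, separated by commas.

-562, 32, -472, NULL, -437, -521, -18, -486, NULL, NULL, -388, NULL, -405

order_id=300: priority >= 3 → -562
order_id=301: priority >= 4 and status = 'cancelled' → 32
order_id=302: priority >= 3 → -472
order_id=303: (no match → NULL) → NULL
order_id=304: priority >= 3 → -437
order_id=305: priority >= 3 → -521
order_id=306: priority >= 2 or amount between 364 and 372 → -18
order_id=307: priority >= 3 → -486
order_id=308: (no match → NULL) → NULL
order_id=309: (no match → NULL) → NULL
order_id=310: priority >= 3 → -388
order_id=311: (no match → NULL) → NULL
order_id=312: priority >= 2 or amount between 364 and 372 → -405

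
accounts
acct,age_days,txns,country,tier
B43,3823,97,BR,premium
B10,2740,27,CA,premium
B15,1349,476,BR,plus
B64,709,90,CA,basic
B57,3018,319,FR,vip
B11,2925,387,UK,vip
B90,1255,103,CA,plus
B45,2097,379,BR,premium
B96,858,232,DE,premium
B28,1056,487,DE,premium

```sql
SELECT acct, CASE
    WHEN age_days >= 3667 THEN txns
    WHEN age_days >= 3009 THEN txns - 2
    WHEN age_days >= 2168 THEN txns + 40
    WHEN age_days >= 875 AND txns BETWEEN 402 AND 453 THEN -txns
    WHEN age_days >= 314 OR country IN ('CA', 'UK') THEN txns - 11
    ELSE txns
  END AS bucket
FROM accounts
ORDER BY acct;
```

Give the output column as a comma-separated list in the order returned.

67, 427, 465, 476, 97, 368, 317, 79, 92, 221

acct=B10: age_days >= 2168 → 67
acct=B11: age_days >= 2168 → 427
acct=B15: age_days >= 314 OR country IN ('CA', 'UK') → 465
acct=B28: age_days >= 314 OR country IN ('CA', 'UK') → 476
acct=B43: age_days >= 3667 → 97
acct=B45: age_days >= 314 OR country IN ('CA', 'UK') → 368
acct=B57: age_days >= 3009 → 317
acct=B64: age_days >= 314 OR country IN ('CA', 'UK') → 79
acct=B90: age_days >= 314 OR country IN ('CA', 'UK') → 92
acct=B96: age_days >= 314 OR country IN ('CA', 'UK') → 221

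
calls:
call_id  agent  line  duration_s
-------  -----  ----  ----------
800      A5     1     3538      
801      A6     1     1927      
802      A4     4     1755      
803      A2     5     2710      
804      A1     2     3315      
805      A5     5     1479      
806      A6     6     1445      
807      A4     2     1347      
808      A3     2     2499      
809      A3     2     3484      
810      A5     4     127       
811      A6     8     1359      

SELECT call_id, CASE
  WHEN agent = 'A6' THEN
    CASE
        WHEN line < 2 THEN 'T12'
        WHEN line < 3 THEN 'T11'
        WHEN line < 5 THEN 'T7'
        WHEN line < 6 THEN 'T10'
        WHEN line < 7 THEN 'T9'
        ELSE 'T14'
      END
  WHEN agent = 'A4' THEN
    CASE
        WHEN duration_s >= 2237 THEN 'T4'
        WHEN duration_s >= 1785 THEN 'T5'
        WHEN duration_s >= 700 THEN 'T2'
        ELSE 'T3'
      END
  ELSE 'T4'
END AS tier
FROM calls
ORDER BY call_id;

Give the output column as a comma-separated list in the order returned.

T4, T12, T2, T4, T4, T4, T9, T2, T4, T4, T4, T14

call_id=800: agent='A5' → outer ELSE → T4
call_id=801: agent='A6' → inner[line < 2] → T12
call_id=802: agent='A4' → inner[duration_s >= 700] → T2
call_id=803: agent='A2' → outer ELSE → T4
call_id=804: agent='A1' → outer ELSE → T4
call_id=805: agent='A5' → outer ELSE → T4
call_id=806: agent='A6' → inner[line < 7] → T9
call_id=807: agent='A4' → inner[duration_s >= 700] → T2
call_id=808: agent='A3' → outer ELSE → T4
call_id=809: agent='A3' → outer ELSE → T4
call_id=810: agent='A5' → outer ELSE → T4
call_id=811: agent='A6' → inner[ELSE] → T14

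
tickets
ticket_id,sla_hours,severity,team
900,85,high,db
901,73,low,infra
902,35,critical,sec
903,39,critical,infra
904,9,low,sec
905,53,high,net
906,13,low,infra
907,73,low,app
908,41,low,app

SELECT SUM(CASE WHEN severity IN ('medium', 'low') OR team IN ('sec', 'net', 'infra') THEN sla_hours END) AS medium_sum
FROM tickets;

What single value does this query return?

ticket_id=900: ✗
ticket_id=901: ✓ → 73
ticket_id=902: ✓ → 35
ticket_id=903: ✓ → 39
ticket_id=904: ✓ → 9
ticket_id=905: ✓ → 53
ticket_id=906: ✓ → 13
ticket_id=907: ✓ → 73
ticket_id=908: ✓ → 41
medium_sum = 73 + 35 + 39 + 9 + 53 + 13 + 73 + 41 = 336

336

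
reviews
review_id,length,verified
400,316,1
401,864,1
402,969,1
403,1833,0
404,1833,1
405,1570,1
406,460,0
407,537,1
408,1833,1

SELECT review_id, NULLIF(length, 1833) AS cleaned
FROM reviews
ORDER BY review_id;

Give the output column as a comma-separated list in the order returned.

review_id=400: length=316 vs 1833: differ → 316
review_id=401: length=864 vs 1833: differ → 864
review_id=402: length=969 vs 1833: differ → 969
review_id=403: length=1833 vs 1833: equal → NULL
review_id=404: length=1833 vs 1833: equal → NULL
review_id=405: length=1570 vs 1833: differ → 1570
review_id=406: length=460 vs 1833: differ → 460
review_id=407: length=537 vs 1833: differ → 537
review_id=408: length=1833 vs 1833: equal → NULL

316, 864, 969, NULL, NULL, 1570, 460, 537, NULL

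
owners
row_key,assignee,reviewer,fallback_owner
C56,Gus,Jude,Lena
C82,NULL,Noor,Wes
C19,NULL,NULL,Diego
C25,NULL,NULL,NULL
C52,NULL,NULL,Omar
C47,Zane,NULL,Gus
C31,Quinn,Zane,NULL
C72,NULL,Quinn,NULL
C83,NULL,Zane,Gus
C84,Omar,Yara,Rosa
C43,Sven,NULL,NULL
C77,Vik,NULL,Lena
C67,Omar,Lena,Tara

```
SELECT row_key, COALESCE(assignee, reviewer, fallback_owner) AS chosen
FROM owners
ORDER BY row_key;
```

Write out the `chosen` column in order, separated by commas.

row_key=C19: assignee=NULL, reviewer=NULL, fallback_owner=Diego → Diego
row_key=C25: assignee=NULL, reviewer=NULL, fallback_owner=NULL (all NULL) → NULL
row_key=C31: assignee=Quinn → Quinn
row_key=C43: assignee=Sven → Sven
row_key=C47: assignee=Zane → Zane
row_key=C52: assignee=NULL, reviewer=NULL, fallback_owner=Omar → Omar
row_key=C56: assignee=Gus → Gus
row_key=C67: assignee=Omar → Omar
row_key=C72: assignee=NULL, reviewer=Quinn → Quinn
row_key=C77: assignee=Vik → Vik
row_key=C82: assignee=NULL, reviewer=Noor → Noor
row_key=C83: assignee=NULL, reviewer=Zane → Zane
row_key=C84: assignee=Omar → Omar

Diego, NULL, Quinn, Sven, Zane, Omar, Gus, Omar, Quinn, Vik, Noor, Zane, Omar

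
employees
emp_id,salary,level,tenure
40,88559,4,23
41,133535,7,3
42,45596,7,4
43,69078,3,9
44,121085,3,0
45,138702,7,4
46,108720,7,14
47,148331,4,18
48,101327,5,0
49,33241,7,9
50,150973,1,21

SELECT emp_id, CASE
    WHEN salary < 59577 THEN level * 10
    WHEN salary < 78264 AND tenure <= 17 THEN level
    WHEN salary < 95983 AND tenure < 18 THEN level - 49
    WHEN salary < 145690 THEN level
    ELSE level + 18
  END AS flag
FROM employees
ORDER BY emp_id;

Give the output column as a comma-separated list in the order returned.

4, 7, 70, 3, 3, 7, 7, 22, 5, 70, 19

emp_id=40: salary < 145690 → 4
emp_id=41: salary < 145690 → 7
emp_id=42: salary < 59577 → 70
emp_id=43: salary < 78264 AND tenure <= 17 → 3
emp_id=44: salary < 145690 → 3
emp_id=45: salary < 145690 → 7
emp_id=46: salary < 145690 → 7
emp_id=47: ELSE → 22
emp_id=48: salary < 145690 → 5
emp_id=49: salary < 59577 → 70
emp_id=50: ELSE → 19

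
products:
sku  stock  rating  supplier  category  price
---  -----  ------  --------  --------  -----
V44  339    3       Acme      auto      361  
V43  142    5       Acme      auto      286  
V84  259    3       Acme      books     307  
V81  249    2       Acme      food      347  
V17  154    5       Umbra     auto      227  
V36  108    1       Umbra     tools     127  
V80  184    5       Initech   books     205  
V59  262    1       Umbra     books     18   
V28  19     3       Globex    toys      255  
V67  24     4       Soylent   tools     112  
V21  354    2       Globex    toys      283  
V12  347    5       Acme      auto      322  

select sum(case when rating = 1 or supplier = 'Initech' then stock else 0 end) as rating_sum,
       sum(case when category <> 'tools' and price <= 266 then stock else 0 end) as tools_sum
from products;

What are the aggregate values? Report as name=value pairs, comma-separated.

[rating_sum: rating = 1 or supplier = 'Initech']
sku=V44: ✗
sku=V43: ✗
sku=V84: ✗
sku=V81: ✗
sku=V17: ✗
sku=V36: ✓ → 108
sku=V80: ✓ → 184
sku=V59: ✓ → 262
sku=V28: ✗
sku=V67: ✗
sku=V21: ✗
sku=V12: ✗
rating_sum = 108 + 184 + 262 = 554
—
[tools_sum: category <> 'tools' and price <= 266]
sku=V44: ✗
sku=V43: ✗
sku=V84: ✗
sku=V81: ✗
sku=V17: ✓ → 154
sku=V36: ✗
sku=V80: ✓ → 184
sku=V59: ✓ → 262
sku=V28: ✓ → 19
sku=V67: ✗
sku=V21: ✗
sku=V12: ✗
tools_sum = 154 + 184 + 262 + 19 = 619

rating_sum=554, tools_sum=619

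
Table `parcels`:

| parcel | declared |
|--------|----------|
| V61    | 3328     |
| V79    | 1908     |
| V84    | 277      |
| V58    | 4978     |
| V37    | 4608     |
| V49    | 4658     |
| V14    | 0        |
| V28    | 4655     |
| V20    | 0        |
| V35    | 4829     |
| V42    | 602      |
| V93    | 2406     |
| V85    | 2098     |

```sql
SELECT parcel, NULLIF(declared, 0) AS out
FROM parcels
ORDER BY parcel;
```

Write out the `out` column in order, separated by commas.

parcel=V14: declared=0 vs 0: equal → NULL
parcel=V20: declared=0 vs 0: equal → NULL
parcel=V28: declared=4655 vs 0: differ → 4655
parcel=V35: declared=4829 vs 0: differ → 4829
parcel=V37: declared=4608 vs 0: differ → 4608
parcel=V42: declared=602 vs 0: differ → 602
parcel=V49: declared=4658 vs 0: differ → 4658
parcel=V58: declared=4978 vs 0: differ → 4978
parcel=V61: declared=3328 vs 0: differ → 3328
parcel=V79: declared=1908 vs 0: differ → 1908
parcel=V84: declared=277 vs 0: differ → 277
parcel=V85: declared=2098 vs 0: differ → 2098
parcel=V93: declared=2406 vs 0: differ → 2406

NULL, NULL, 4655, 4829, 4608, 602, 4658, 4978, 3328, 1908, 277, 2098, 2406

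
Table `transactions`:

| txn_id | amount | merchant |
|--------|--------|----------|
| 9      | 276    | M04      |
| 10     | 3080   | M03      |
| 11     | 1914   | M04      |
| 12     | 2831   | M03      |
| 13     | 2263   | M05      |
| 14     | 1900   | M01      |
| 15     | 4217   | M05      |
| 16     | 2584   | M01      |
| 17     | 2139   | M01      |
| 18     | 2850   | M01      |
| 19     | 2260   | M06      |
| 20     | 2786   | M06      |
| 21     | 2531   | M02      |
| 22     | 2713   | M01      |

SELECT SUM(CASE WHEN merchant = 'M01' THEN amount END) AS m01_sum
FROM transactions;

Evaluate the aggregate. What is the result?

txn_id=9: ✗
txn_id=10: ✗
txn_id=11: ✗
txn_id=12: ✗
txn_id=13: ✗
txn_id=14: ✓ → 1900
txn_id=15: ✗
txn_id=16: ✓ → 2584
txn_id=17: ✓ → 2139
txn_id=18: ✓ → 2850
txn_id=19: ✗
txn_id=20: ✗
txn_id=21: ✗
txn_id=22: ✓ → 2713
m01_sum = 1900 + 2584 + 2139 + 2850 + 2713 = 12186

12186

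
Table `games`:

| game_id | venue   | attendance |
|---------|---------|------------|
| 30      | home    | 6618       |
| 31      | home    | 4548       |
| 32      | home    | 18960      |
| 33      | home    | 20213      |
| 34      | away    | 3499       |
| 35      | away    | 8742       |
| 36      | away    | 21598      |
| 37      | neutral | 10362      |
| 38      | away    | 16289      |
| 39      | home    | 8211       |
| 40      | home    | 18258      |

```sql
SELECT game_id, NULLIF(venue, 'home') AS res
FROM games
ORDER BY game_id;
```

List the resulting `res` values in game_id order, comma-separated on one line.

game_id=30: venue=home vs home: equal → NULL
game_id=31: venue=home vs home: equal → NULL
game_id=32: venue=home vs home: equal → NULL
game_id=33: venue=home vs home: equal → NULL
game_id=34: venue=away vs home: differ → away
game_id=35: venue=away vs home: differ → away
game_id=36: venue=away vs home: differ → away
game_id=37: venue=neutral vs home: differ → neutral
game_id=38: venue=away vs home: differ → away
game_id=39: venue=home vs home: equal → NULL
game_id=40: venue=home vs home: equal → NULL

NULL, NULL, NULL, NULL, away, away, away, neutral, away, NULL, NULL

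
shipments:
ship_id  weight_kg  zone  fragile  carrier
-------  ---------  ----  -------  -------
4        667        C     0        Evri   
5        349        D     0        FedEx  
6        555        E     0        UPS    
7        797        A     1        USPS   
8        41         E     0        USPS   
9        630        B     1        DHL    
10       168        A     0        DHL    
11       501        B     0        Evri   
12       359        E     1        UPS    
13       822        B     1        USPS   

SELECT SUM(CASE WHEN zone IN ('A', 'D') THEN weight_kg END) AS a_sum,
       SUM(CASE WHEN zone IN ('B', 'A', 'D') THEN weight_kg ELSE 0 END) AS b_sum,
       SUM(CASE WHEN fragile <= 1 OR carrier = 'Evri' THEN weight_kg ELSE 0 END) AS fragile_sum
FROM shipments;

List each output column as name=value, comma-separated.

a_sum=1314, b_sum=3267, fragile_sum=4889

[a_sum: zone IN ('A', 'D')]
ship_id=4: ✗
ship_id=5: ✓ → 349
ship_id=6: ✗
ship_id=7: ✓ → 797
ship_id=8: ✗
ship_id=9: ✗
ship_id=10: ✓ → 168
ship_id=11: ✗
ship_id=12: ✗
ship_id=13: ✗
a_sum = 349 + 797 + 168 = 1314
—
[b_sum: zone IN ('B', 'A', 'D')]
ship_id=4: ✗
ship_id=5: ✓ → 349
ship_id=6: ✗
ship_id=7: ✓ → 797
ship_id=8: ✗
ship_id=9: ✓ → 630
ship_id=10: ✓ → 168
ship_id=11: ✓ → 501
ship_id=12: ✗
ship_id=13: ✓ → 822
b_sum = 349 + 797 + 630 + 168 + 501 + 822 = 3267
—
[fragile_sum: fragile <= 1 OR carrier = 'Evri']
ship_id=4: ✓ → 667
ship_id=5: ✓ → 349
ship_id=6: ✓ → 555
ship_id=7: ✓ → 797
ship_id=8: ✓ → 41
ship_id=9: ✓ → 630
ship_id=10: ✓ → 168
ship_id=11: ✓ → 501
ship_id=12: ✓ → 359
ship_id=13: ✓ → 822
fragile_sum = 667 + 349 + 555 + 797 + 41 + 630 + 168 + 501 + 359 + 822 = 4889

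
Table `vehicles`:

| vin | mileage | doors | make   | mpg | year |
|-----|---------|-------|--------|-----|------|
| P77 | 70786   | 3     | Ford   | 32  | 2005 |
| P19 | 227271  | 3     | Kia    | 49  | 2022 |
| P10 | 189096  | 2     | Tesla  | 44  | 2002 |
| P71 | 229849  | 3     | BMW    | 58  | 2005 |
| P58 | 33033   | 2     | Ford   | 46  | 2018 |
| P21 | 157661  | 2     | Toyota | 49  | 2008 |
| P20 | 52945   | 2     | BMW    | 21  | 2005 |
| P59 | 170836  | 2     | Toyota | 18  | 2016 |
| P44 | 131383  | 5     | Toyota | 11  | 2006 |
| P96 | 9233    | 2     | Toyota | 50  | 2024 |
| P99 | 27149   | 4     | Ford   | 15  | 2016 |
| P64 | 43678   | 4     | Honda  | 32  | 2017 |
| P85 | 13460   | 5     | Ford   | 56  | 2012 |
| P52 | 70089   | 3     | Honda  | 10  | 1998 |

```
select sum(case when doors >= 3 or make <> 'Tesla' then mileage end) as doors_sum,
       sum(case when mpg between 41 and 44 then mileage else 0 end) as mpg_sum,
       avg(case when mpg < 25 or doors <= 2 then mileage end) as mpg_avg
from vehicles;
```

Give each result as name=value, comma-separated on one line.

[doors_sum: doors >= 3 or make <> 'Tesla']
vin=P77: ✓ → 70786
vin=P19: ✓ → 227271
vin=P10: ✗
vin=P71: ✓ → 229849
vin=P58: ✓ → 33033
vin=P21: ✓ → 157661
vin=P20: ✓ → 52945
vin=P59: ✓ → 170836
vin=P44: ✓ → 131383
vin=P96: ✓ → 9233
vin=P99: ✓ → 27149
vin=P64: ✓ → 43678
vin=P85: ✓ → 13460
vin=P52: ✓ → 70089
doors_sum = 70786 + 227271 + 229849 + 33033 + 157661 + 52945 + 170836 + 131383 + 9233 + 27149 + 43678 + 13460 + 70089 = 1237373
—
[mpg_sum: mpg between 41 and 44]
vin=P77: ✗
vin=P19: ✗
vin=P10: ✓ → 189096
vin=P71: ✗
vin=P58: ✗
vin=P21: ✗
vin=P20: ✗
vin=P59: ✗
vin=P44: ✗
vin=P96: ✗
vin=P99: ✗
vin=P64: ✗
vin=P85: ✗
vin=P52: ✗
mpg_sum = 189096
—
[mpg_avg: mpg < 25 or doors <= 2]
vin=P77: ✗
vin=P19: ✗
vin=P10: ✓ → 189096
vin=P71: ✗
vin=P58: ✓ → 33033
vin=P21: ✓ → 157661
vin=P20: ✓ → 52945
vin=P59: ✓ → 170836
vin=P44: ✓ → 131383
vin=P96: ✓ → 9233
vin=P99: ✓ → 27149
vin=P64: ✗
vin=P85: ✗
vin=P52: ✓ → 70089
mpg_avg = (189096 + 33033 + 157661 + 52945 + 170836 + 131383 + 9233 + 27149 + 70089) / 9 = 93491.6666666667

doors_sum=1237373, mpg_sum=189096, mpg_avg=93491.6666666667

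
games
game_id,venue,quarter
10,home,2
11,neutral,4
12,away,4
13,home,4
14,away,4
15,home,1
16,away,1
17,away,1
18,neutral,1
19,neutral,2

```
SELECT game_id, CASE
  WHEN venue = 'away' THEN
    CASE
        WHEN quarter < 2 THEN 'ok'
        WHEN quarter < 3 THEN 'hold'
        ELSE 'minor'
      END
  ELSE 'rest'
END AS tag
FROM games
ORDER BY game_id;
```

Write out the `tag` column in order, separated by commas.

rest, rest, minor, rest, minor, rest, ok, ok, rest, rest

game_id=10: venue='home' → outer ELSE → rest
game_id=11: venue='neutral' → outer ELSE → rest
game_id=12: venue='away' → inner[ELSE] → minor
game_id=13: venue='home' → outer ELSE → rest
game_id=14: venue='away' → inner[ELSE] → minor
game_id=15: venue='home' → outer ELSE → rest
game_id=16: venue='away' → inner[quarter < 2] → ok
game_id=17: venue='away' → inner[quarter < 2] → ok
game_id=18: venue='neutral' → outer ELSE → rest
game_id=19: venue='neutral' → outer ELSE → rest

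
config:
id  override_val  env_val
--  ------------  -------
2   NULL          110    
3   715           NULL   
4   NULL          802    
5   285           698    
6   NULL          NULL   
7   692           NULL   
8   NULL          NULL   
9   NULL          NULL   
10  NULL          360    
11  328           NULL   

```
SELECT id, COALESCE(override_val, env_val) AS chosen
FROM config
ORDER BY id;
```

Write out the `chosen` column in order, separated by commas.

110, 715, 802, 285, NULL, 692, NULL, NULL, 360, 328

id=2: override_val=NULL, env_val=110 → 110
id=3: override_val=715 → 715
id=4: override_val=NULL, env_val=802 → 802
id=5: override_val=285 → 285
id=6: override_val=NULL, env_val=NULL (all NULL) → NULL
id=7: override_val=692 → 692
id=8: override_val=NULL, env_val=NULL (all NULL) → NULL
id=9: override_val=NULL, env_val=NULL (all NULL) → NULL
id=10: override_val=NULL, env_val=360 → 360
id=11: override_val=328 → 328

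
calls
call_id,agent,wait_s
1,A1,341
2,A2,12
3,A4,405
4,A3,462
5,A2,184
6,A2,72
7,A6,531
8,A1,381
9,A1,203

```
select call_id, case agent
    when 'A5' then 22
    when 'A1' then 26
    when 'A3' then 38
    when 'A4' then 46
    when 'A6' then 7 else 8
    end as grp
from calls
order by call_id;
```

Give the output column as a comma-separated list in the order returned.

26, 8, 46, 38, 8, 8, 7, 26, 26

call_id=1: agent='A1' → 26
call_id=2: ELSE → 8
call_id=3: agent='A4' → 46
call_id=4: agent='A3' → 38
call_id=5: ELSE → 8
call_id=6: ELSE → 8
call_id=7: agent='A6' → 7
call_id=8: agent='A1' → 26
call_id=9: agent='A1' → 26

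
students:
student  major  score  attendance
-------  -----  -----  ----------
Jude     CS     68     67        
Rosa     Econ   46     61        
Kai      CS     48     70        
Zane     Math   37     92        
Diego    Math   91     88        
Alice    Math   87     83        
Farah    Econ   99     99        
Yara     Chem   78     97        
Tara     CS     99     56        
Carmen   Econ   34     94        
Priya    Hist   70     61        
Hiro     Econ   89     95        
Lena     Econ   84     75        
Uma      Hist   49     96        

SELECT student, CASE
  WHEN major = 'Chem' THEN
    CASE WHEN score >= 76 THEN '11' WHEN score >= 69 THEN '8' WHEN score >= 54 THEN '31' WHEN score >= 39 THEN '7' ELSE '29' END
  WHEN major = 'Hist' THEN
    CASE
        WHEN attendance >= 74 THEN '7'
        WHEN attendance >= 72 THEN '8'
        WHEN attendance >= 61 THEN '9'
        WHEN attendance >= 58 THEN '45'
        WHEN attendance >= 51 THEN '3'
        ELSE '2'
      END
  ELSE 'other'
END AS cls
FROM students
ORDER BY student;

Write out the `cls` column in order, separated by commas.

student=Alice: major='Math' → outer ELSE → other
student=Carmen: major='Econ' → outer ELSE → other
student=Diego: major='Math' → outer ELSE → other
student=Farah: major='Econ' → outer ELSE → other
student=Hiro: major='Econ' → outer ELSE → other
student=Jude: major='CS' → outer ELSE → other
student=Kai: major='CS' → outer ELSE → other
student=Lena: major='Econ' → outer ELSE → other
student=Priya: major='Hist' → inner[attendance >= 61] → 9
student=Rosa: major='Econ' → outer ELSE → other
student=Tara: major='CS' → outer ELSE → other
student=Uma: major='Hist' → inner[attendance >= 74] → 7
student=Yara: major='Chem' → inner[score >= 76] → 11
student=Zane: major='Math' → outer ELSE → other

other, other, other, other, other, other, other, other, 9, other, other, 7, 11, other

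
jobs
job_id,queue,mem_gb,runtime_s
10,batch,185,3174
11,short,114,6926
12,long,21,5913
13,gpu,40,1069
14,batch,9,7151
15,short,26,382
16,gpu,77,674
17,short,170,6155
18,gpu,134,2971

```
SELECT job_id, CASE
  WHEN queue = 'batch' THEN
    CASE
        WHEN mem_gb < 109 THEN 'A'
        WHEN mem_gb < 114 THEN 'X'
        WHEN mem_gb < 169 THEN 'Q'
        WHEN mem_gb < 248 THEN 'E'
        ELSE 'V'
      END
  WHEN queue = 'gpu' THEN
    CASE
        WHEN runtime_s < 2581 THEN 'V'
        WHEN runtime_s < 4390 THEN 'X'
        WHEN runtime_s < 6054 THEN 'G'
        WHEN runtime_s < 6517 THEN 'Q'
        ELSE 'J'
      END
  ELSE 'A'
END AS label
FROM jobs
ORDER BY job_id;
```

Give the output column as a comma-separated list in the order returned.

E, A, A, V, A, A, V, A, X

job_id=10: queue='batch' → inner[mem_gb < 248] → E
job_id=11: queue='short' → outer ELSE → A
job_id=12: queue='long' → outer ELSE → A
job_id=13: queue='gpu' → inner[runtime_s < 2581] → V
job_id=14: queue='batch' → inner[mem_gb < 109] → A
job_id=15: queue='short' → outer ELSE → A
job_id=16: queue='gpu' → inner[runtime_s < 2581] → V
job_id=17: queue='short' → outer ELSE → A
job_id=18: queue='gpu' → inner[runtime_s < 4390] → X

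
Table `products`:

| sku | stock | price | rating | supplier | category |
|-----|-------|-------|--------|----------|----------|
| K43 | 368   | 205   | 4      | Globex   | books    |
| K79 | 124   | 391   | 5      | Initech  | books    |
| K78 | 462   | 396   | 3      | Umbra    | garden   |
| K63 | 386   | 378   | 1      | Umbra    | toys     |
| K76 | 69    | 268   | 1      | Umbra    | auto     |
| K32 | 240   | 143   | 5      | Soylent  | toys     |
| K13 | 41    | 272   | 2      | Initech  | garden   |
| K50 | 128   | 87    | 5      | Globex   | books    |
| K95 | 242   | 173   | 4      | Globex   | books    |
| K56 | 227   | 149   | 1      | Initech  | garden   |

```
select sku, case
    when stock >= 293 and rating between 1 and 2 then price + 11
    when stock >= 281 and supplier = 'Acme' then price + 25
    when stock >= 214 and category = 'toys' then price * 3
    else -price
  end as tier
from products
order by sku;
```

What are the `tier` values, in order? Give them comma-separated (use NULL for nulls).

-272, 429, -205, -87, -149, 389, -268, -396, -391, -173

sku=K13: ELSE → -272
sku=K32: stock >= 214 and category = 'toys' → 429
sku=K43: ELSE → -205
sku=K50: ELSE → -87
sku=K56: ELSE → -149
sku=K63: stock >= 293 and rating between 1 and 2 → 389
sku=K76: ELSE → -268
sku=K78: ELSE → -396
sku=K79: ELSE → -391
sku=K95: ELSE → -173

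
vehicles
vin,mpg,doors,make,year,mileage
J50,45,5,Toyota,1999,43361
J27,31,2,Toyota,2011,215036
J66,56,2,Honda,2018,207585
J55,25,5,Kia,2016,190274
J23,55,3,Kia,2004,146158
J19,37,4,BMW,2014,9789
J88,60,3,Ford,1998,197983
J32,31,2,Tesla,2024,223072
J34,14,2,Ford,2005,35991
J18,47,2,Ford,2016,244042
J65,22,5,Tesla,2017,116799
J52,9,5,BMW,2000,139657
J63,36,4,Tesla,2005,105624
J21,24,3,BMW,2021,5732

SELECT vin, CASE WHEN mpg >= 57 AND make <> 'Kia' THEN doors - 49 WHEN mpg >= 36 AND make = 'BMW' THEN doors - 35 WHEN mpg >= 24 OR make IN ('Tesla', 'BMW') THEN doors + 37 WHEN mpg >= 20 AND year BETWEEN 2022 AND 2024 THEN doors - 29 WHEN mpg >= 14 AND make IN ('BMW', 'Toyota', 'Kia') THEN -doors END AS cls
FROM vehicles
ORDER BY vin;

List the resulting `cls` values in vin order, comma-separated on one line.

vin=J18: mpg >= 24 OR make IN ('Tesla', 'BMW') → 39
vin=J19: mpg >= 36 AND make = 'BMW' → -31
vin=J21: mpg >= 24 OR make IN ('Tesla', 'BMW') → 40
vin=J23: mpg >= 24 OR make IN ('Tesla', 'BMW') → 40
vin=J27: mpg >= 24 OR make IN ('Tesla', 'BMW') → 39
vin=J32: mpg >= 24 OR make IN ('Tesla', 'BMW') → 39
vin=J34: (no match → NULL) → NULL
vin=J50: mpg >= 24 OR make IN ('Tesla', 'BMW') → 42
vin=J52: mpg >= 24 OR make IN ('Tesla', 'BMW') → 42
vin=J55: mpg >= 24 OR make IN ('Tesla', 'BMW') → 42
vin=J63: mpg >= 24 OR make IN ('Tesla', 'BMW') → 41
vin=J65: mpg >= 24 OR make IN ('Tesla', 'BMW') → 42
vin=J66: mpg >= 24 OR make IN ('Tesla', 'BMW') → 39
vin=J88: mpg >= 57 AND make <> 'Kia' → -46

39, -31, 40, 40, 39, 39, NULL, 42, 42, 42, 41, 42, 39, -46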